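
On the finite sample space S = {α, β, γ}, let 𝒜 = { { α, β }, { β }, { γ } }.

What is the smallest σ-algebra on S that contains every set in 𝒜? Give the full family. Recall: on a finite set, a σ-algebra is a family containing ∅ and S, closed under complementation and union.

|σ(𝒜)| = 8.  σ(𝒜) = { {  }, { α }, { β }, { γ }, { α, β }, { α, γ }, { β, γ }, S }

Working:
Seed the family with 𝒜 together with ∅ and S: { {  }, { β }, { γ }, { α, β }, S }.
Step 1: +2 →
  { α, γ }  = complement { β }
  { β, γ }  = { γ } ∪ { β }
  [7 total]
Step 2: 1 new —
  { α }  = complement { β, γ }
  [8 total]
Step 3: already closed under ᶜ and ∪.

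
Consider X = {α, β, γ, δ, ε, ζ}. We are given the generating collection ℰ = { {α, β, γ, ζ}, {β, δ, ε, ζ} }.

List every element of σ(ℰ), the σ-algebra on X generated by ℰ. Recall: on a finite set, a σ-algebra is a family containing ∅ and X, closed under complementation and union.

Begin from { {}, {α, β, γ, ζ}, {β, δ, ε, ζ}, X } (that is, ℰ plus ∅ and X).
Pass 1 (2 new):
  {α, γ}  = {β, δ, ε, ζ}ᶜ
  {δ, ε}  = {α, β, γ, ζ}ᶜ
Pass 2: 1 new —
  {α, γ, δ, ε}  = {δ, ε} ∪ {α, γ}
Pass 3 (1 new):
  {β, ζ}  = {α, γ, δ, ε}ᶜ
Pass 4: already closed under ᶜ and ∪.

Therefore σ(ℰ) = { {}, {α, γ}, {β, ζ}, {δ, ε}, {α, β, γ, ζ}, {α, γ, δ, ε}, {β, δ, ε, ζ}, X } (|σ(ℰ)| = 8).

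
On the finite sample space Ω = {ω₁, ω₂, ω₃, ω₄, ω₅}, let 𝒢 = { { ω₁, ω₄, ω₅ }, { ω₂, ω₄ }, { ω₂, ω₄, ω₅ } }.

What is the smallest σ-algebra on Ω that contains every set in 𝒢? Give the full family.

Answer: σ(𝒢) = { {}, { ω₁ }, { ω₂ }, { ω₃ }, { ω₄ }, { ω₅ }, { ω₁, ω₂ }, { ω₁, ω₃ }, { ω₁, ω₄ }, { ω₁, ω₅ }, { ω₂, ω₃ }, { ω₂, ω₄ }, { ω₂, ω₅ }, { ω₃, ω₄ }, { ω₃, ω₅ }, { ω₄, ω₅ }, { ω₁, ω₂, ω₃ }, { ω₁, ω₂, ω₄ }, { ω₁, ω₂, ω₅ }, { ω₁, ω₃, ω₄ }, { ω₁, ω₃, ω₅ }, { ω₁, ω₄, ω₅ }, { ω₂, ω₃, ω₄ }, { ω₂, ω₃, ω₅ }, { ω₂, ω₄, ω₅ }, { ω₃, ω₄, ω₅ }, { ω₁, ω₂, ω₃, ω₄ }, { ω₁, ω₂, ω₃, ω₅ }, { ω₁, ω₂, ω₄, ω₅ }, { ω₁, ω₃, ω₄, ω₅ }, { ω₂, ω₃, ω₄, ω₅ }, Ω }

Check:
Initial family (5 sets): { {}, { ω₂, ω₄ }, { ω₁, ω₄, ω₅ }, { ω₂, ω₄, ω₅ }, Ω }.
Iteration 1: +4 →
  { ω₁, ω₃ }  = Ω∖{ ω₂, ω₄, ω₅ }
  { ω₂, ω₃ }  = Ω∖{ ω₁, ω₄, ω₅ }
  { ω₁, ω₃, ω₅ }  = Ω∖{ ω₂, ω₄ }
  { ω₁, ω₂, ω₄, ω₅ }  = { ω₁, ω₄, ω₅ } ∪ { ω₂, ω₄ }
  |family| = 9
Iteration 2 (7 new):
  { ω₃ }  = Ω∖{ ω₁, ω₂, ω₄, ω₅ }
  { ω₁, ω₂, ω₃ }  = { ω₂, ω₃ } ∪ { ω₁, ω₃ }
  { ω₂, ω₃, ω₄ }  = { ω₂, ω₃ } ∪ { ω₂, ω₄ }
  { ω₁, ω₂, ω₃, ω₄ }  = { ω₁, ω₃ } ∪ { ω₂, ω₄ }
  { ω₁, ω₂, ω₃, ω₅ }  = { ω₁, ω₃, ω₅ } ∪ { ω₂, ω₃ }
  { ω₁, ω₃, ω₄, ω₅ }  = { ω₁, ω₄, ω₅ } ∪ { ω₁, ω₃, ω₅ }
  { ω₂, ω₃, ω₄, ω₅ }  = { ω₂, ω₃ } ∪ { ω₂, ω₄, ω₅ }
  |family| = 16
Iteration 3: +6 →
  { ω₁ }  = Ω∖{ ω₂, ω₃, ω₄, ω₅ }
  { ω₂ }  = Ω∖{ ω₁, ω₃, ω₄, ω₅ }
  { ω₄ }  = Ω∖{ ω₁, ω₂, ω₃, ω₅ }
  { ω₅ }  = Ω∖{ ω₁, ω₂, ω₃, ω₄ }
  { ω₁, ω₅ }  = Ω∖{ ω₂, ω₃, ω₄ }
  { ω₄, ω₅ }  = Ω∖{ ω₁, ω₂, ω₃ }
  |family| = 22
Iteration 4: 10 new —
  { ω₁, ω₂ }  = { ω₂ } ∪ { ω₁ }
  { ω₁, ω₄ }  = { ω₄ } ∪ { ω₁ }
  { ω₂, ω₅ }  = { ω₂ } ∪ { ω₅ }
  { ω₃, ω₄ }  = { ω₃ } ∪ { ω₄ }
  { ω₃, ω₅ }  = { ω₅ } ∪ { ω₃ }
  { ω₁, ω₂, ω₄ }  = { ω₂, ω₄ } ∪ { ω₁ }
  { ω₁, ω₂, ω₅ }  = { ω₂ } ∪ { ω₁, ω₅ }
  { ω₁, ω₃, ω₄ }  = { ω₁, ω₃ } ∪ { ω₄ }
  { ω₂, ω₃, ω₅ }  = { ω₅ } ∪ { ω₂, ω₃ }
  { ω₃, ω₄, ω₅ }  = { ω₄, ω₅ } ∪ { ω₃ }
  |family| = 32
Iteration 5 adds nothing — fixpoint reached.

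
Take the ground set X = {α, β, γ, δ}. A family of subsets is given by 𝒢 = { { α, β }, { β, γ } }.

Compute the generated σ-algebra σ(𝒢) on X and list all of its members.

σ(𝒢) = { {}, { α }, { β }, { γ }, { δ }, { α, β }, { α, γ }, { α, δ }, { β, γ }, { β, δ }, { γ, δ }, { α, β, γ }, { α, β, δ }, { α, γ, δ }, { β, γ, δ }, X }

Derivation:
Initial family (4 sets): { {}, { α, β }, { β, γ }, X }.
Iteration 1 adds 3:
  { α, δ }  = { β, γ }ᶜ
  { γ, δ }  = { α, β }ᶜ
  { α, β, γ }  = { α, β } ∪ { β, γ }
  (now 7)
Iteration 2. New:
  { δ }  = { α, β, γ }ᶜ
  { α, β, δ }  = { α, δ } ∪ { α, β }
  { α, γ, δ }  = { γ, δ } ∪ { α, δ }
  { β, γ, δ }  = { γ, δ } ∪ { β, γ }
  (now 11)
Iteration 3 adds 3:
  { α }  = { β, γ, δ }ᶜ
  { β }  = { α, γ, δ }ᶜ
  { γ }  = { α, β, δ }ᶜ
  (now 14)
Iteration 4: 2 new —
  { α, γ }  = { γ } ∪ { α }
  { β, δ }  = { δ } ∪ { β }
  (now 16)
After Iteration 5 the family is unchanged; done.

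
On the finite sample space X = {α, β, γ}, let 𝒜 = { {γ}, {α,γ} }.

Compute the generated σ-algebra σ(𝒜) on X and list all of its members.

|σ(𝒜)| = 8.  σ(𝒜) = { ∅, {α}, {β}, {γ}, {α,β}, {α,γ}, {β,γ}, X }

Working:
Begin from { ∅, {γ}, {α,γ}, X } (that is, 𝒜 plus ∅ and X).
Iteration 1. New:
  {β}  = ᶜ of {α,γ}
  {α,β}  = ᶜ of {γ}
  |family| = 6
Iteration 2: 1 new —
  {β,γ}  = {γ} ∪ {β}
  |family| = 7
Iteration 3: +1 →
  {α}  = ᶜ of {β,γ}
  |family| = 8
Iteration 4: stable.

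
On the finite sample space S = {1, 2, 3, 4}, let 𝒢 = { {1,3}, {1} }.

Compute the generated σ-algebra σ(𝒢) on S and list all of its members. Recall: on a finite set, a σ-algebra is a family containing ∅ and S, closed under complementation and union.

Start: 𝒢 ∪ {∅, S} = { {}, {1}, {1,3}, S }.
Step 1 adds 2:
  {2,4}  = ᶜ of {1,3}
  {2,3,4}  = ᶜ of {1}
Step 2: +1 →
  {1,2,4}  = {2,4} ∪ {1}
Step 3 (1 new):
  {3}  = ᶜ of {1,2,4}
Step 4: stable.

σ(𝒢) = { {}, {1}, {3}, {1,3}, {2,4}, {1,2,4}, {2,3,4}, S }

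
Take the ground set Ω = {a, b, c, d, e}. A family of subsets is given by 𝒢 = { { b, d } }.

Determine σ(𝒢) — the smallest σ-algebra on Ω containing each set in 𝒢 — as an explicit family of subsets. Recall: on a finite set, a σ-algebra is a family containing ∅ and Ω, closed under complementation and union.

Seed the family with 𝒢 together with ∅ and Ω: { ∅, { b, d }, Ω }.
Iteration 1 adds 1:
  { a, c, e }  = Ω∖{ b, d }
  |family| = 4
Iteration 2: no new sets; the family is a σ-algebra.

Therefore σ(𝒢) = { ∅, { b, d }, { a, c, e }, Ω } (|σ(𝒢)| = 4).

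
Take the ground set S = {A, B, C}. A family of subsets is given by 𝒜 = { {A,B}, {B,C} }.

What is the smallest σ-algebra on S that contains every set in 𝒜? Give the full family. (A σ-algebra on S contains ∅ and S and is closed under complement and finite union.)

Take S₀ = 𝒜 ∪ {∅, S} = { {}, {A,B}, {B,C}, S }.
Iteration 1: 2 new —
  {A}  = {B,C}ᶜ
  {C}  = {A,B}ᶜ
  — 6 sets.
Iteration 2 (1 new):
  {A,C}  = {C} ∪ {A}
  — 7 sets.
Iteration 3 adds 1:
  {B}  = {A,C}ᶜ
  — 8 sets.
Iteration 4: no new sets; the family is a σ-algebra.

σ(𝒜) = { {}, {A}, {B}, {C}, {A,B}, {A,C}, {B,C}, S }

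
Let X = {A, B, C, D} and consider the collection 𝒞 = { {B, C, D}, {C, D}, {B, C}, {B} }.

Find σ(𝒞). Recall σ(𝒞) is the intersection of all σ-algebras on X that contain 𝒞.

σ(𝒞) = { {}, {A}, {B}, {C}, {D}, {A, B}, {A, C}, {A, D}, {B, C}, {B, D}, {C, D}, {A, B, C}, {A, B, D}, {A, C, D}, {B, C, D}, X }

Check:
Initial family (6 sets): { {}, {B}, {B, C}, {C, D}, {B, C, D}, X }.
Iteration 1 (4 new):
  {A}  = {B, C, D}ᶜ
  {A, B}  = {C, D}ᶜ
  {A, D}  = {B, C}ᶜ
  {A, C, D}  = {B}ᶜ
  — 10 sets.
Iteration 2: +2 →
  {A, B, C}  = {A, B} ∪ {B, C}
  {A, B, D}  = {A, B} ∪ {A, D}
  — 12 sets.
Iteration 3: +2 →
  {C}  = {A, B, D}ᶜ
  {D}  = {A, B, C}ᶜ
  — 14 sets.
Iteration 4: +2 →
  {A, C}  = {C} ∪ {A}
  {B, D}  = {D} ∪ {B}
  — 16 sets.
Iteration 5: already closed under ᶜ and ∪.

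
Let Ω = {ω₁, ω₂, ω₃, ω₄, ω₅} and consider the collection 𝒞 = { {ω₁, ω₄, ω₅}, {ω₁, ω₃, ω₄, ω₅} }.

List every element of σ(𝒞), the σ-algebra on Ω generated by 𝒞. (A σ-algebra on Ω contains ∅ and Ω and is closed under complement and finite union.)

Seed the family with 𝒞 together with ∅ and Ω: { {}, {ω₁, ω₄, ω₅}, {ω₁, ω₃, ω₄, ω₅}, Ω }.
Pass 1. New:
  {ω₂}  = {ω₁, ω₃, ω₄, ω₅}ᶜ
  {ω₂, ω₃}  = {ω₁, ω₄, ω₅}ᶜ
  [6 total]
Pass 2. New:
  {ω₁, ω₂, ω₄, ω₅}  = {ω₁, ω₄, ω₅} ∪ {ω₂}
  [7 total]
Pass 3 adds 1:
  {ω₃}  = {ω₁, ω₂, ω₄, ω₅}ᶜ
  [8 total]
Pass 4 adds nothing — fixpoint reached.

Hence σ(𝒞) has 8 members: { {}, {ω₂}, {ω₃}, {ω₂, ω₃}, {ω₁, ω₄, ω₅}, {ω₁, ω₂, ω₄, ω₅}, {ω₁, ω₃, ω₄, ω₅}, Ω }.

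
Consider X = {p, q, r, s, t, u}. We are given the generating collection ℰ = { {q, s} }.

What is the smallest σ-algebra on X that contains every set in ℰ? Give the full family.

Begin from { {}, {q, s}, X } (that is, ℰ plus ∅ and X).
Round 1: 1 new —
  {p, r, t, u}  = ᶜ of {q, s}
Round 2: stable.

σ(ℰ) = { {}, {q, s}, {p, r, t, u}, X }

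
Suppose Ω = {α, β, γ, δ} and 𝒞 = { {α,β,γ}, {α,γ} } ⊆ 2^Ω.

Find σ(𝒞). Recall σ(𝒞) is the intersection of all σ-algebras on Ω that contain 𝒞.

Take S₀ = 𝒞 ∪ {∅, Ω} = { {}, {α,γ}, {α,β,γ}, Ω }.
Pass 1: +2 →
  {δ}  = Ω∖{α,β,γ}
  {β,δ}  = Ω∖{α,γ}
  [6 total]
Pass 2: 1 new —
  {α,γ,δ}  = {α,γ} ∪ {δ}
  [7 total]
Pass 3: +1 →
  {β}  = Ω∖{α,γ,δ}
  [8 total]
Pass 4: closed — nothing new.

Hence σ(𝒞) has 8 members: { {}, {β}, {δ}, {α,γ}, {β,δ}, {α,β,γ}, {α,γ,δ}, Ω }.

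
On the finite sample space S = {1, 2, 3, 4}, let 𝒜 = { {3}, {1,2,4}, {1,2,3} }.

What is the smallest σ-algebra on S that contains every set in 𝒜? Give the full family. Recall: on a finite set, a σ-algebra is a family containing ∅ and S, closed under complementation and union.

Take S₀ = 𝒜 ∪ {∅, S} = { {}, {3}, {1,2,3}, {1,2,4}, S }.
Round 1: 1 new —
  {4}  = {1,2,3}ᶜ
  (now 6)
Round 2 (1 new):
  {3,4}  = {4} ∪ {3}
  (now 7)
Round 3 adds 1:
  {1,2}  = {3,4}ᶜ
  (now 8)
Round 4: no new sets; the family is a σ-algebra.

Therefore σ(𝒜) = { {}, {3}, {4}, {1,2}, {3,4}, {1,2,3}, {1,2,4}, S } (|σ(𝒜)| = 8).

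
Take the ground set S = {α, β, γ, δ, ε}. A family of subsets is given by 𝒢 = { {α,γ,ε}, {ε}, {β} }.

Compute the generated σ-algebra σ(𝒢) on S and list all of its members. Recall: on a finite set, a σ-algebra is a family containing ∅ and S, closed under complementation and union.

σ(𝒢) = { ∅, {β}, {δ}, {ε}, {α,γ}, {β,δ}, {β,ε}, {δ,ε}, {α,β,γ}, {α,γ,δ}, {α,γ,ε}, {β,δ,ε}, {α,β,γ,δ}, {α,β,γ,ε}, {α,γ,δ,ε}, S }

Trace:
Seed the family with 𝒢 together with ∅ and S: { ∅, {β}, {ε}, {α,γ,ε}, S }.
Round 1 adds 5:
  {β,δ}  = ᶜ of {α,γ,ε}
  {β,ε}  = {β} ∪ {ε}
  {α,β,γ,δ}  = ᶜ of {ε}
  {α,β,γ,ε}  = {α,γ,ε} ∪ {β}
  {α,γ,δ,ε}  = ᶜ of {β}
Round 2 (3 new):
  {δ}  = ᶜ of {α,β,γ,ε}
  {α,γ,δ}  = ᶜ of {β,ε}
  {β,δ,ε}  = {β,ε} ∪ {β,δ}
Round 3: 2 new —
  {α,γ}  = ᶜ of {β,δ,ε}
  {δ,ε}  = {δ} ∪ {ε}
Round 4: 1 new —
  {α,β,γ}  = ᶜ of {δ,ε}
Round 5: already closed under ᶜ and ∪.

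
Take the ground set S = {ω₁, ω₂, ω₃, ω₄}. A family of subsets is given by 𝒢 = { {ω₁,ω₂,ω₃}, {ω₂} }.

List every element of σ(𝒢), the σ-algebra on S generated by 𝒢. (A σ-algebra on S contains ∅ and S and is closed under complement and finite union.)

Take S₀ = 𝒢 ∪ {∅, S} = { {}, {ω₂}, {ω₁,ω₂,ω₃}, S }.
Step 1: +2 →
  {ω₄}  = complement {ω₁,ω₂,ω₃}
  {ω₁,ω₃,ω₄}  = complement {ω₂}
  (now 6)
Step 2: 1 new —
  {ω₂,ω₄}  = {ω₄} ∪ {ω₂}
  (now 7)
Step 3. New:
  {ω₁,ω₃}  = complement {ω₂,ω₄}
  (now 8)
Step 4: stable.

|σ(𝒢)| = 8.  σ(𝒢) = { {}, {ω₂}, {ω₄}, {ω₁,ω₃}, {ω₂,ω₄}, {ω₁,ω₂,ω₃}, {ω₁,ω₃,ω₄}, S }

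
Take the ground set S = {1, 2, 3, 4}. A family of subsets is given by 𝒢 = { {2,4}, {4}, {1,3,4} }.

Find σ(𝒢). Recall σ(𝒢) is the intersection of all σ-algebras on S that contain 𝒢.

Start: 𝒢 ∪ {∅, S} = { ∅, {4}, {2,4}, {1,3,4}, S }.
Step 1: +3 →
  {2}  = ᶜ of {1,3,4}
  {1,3}  = ᶜ of {2,4}
  {1,2,3}  = ᶜ of {4}
  [8 total]
Step 2 adds nothing — fixpoint reached.

|σ(𝒢)| = 8.  σ(𝒢) = { ∅, {2}, {4}, {1,3}, {2,4}, {1,2,3}, {1,3,4}, S }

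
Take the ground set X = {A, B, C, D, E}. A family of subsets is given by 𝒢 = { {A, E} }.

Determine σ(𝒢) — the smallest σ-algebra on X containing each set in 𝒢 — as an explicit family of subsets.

σ(𝒢) = { {}, {A, E}, {B, C, D}, X }

Trace:
Begin from { {}, {A, E}, X } (that is, 𝒢 plus ∅ and X).
Step 1: 1 new —
  {B, C, D}  = {A, E}ᶜ
Step 2 adds nothing — fixpoint reached.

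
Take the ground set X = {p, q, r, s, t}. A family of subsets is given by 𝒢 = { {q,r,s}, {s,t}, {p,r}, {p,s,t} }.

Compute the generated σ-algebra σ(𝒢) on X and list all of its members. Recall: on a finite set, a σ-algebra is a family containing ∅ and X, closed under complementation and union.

σ(𝒢) (32 sets): { {}, {p}, {q}, {r}, {s}, {t}, {p,q}, {p,r}, {p,s}, {p,t}, {q,r}, {q,s}, {q,t}, {r,s}, {r,t}, {s,t}, {p,q,r}, {p,q,s}, {p,q,t}, {p,r,s}, {p,r,t}, {p,s,t}, {q,r,s}, {q,r,t}, {q,s,t}, {r,s,t}, {p,q,r,s}, {p,q,r,t}, {p,q,s,t}, {p,r,s,t}, {q,r,s,t}, X }

Working:
Take S₀ = 𝒢 ∪ {∅, X} = { {}, {p,r}, {s,t}, {p,s,t}, {q,r,s}, X }.
Round 1: 7 new —
  {p,t}  = X∖{q,r,s}
  {q,r}  = X∖{p,s,t}
  {p,q,r}  = X∖{s,t}
  {q,s,t}  = X∖{p,r}
  {p,q,r,s}  = {q,r,s} ∪ {p,r}
  {p,r,s,t}  = {s,t} ∪ {p,r}
  {q,r,s,t}  = {s,t} ∪ {q,r,s}
  |family| = 13
Round 2. New:
  {p}  = X∖{q,r,s,t}
  {q}  = X∖{p,r,s,t}
  {t}  = X∖{p,q,r,s}
  {p,r,t}  = {p,r} ∪ {p,t}
  {p,q,r,t}  = {p,q,r} ∪ {p,t}
  {p,q,s,t}  = {p,s,t} ∪ {q,s,t}
  |family| = 19
Round 3. New:
  {r}  = X∖{p,q,s,t}
  {s}  = X∖{p,q,r,t}
  {p,q}  = {q} ∪ {p}
  {q,s}  = X∖{p,r,t}
  {q,t}  = {q} ∪ {t}
  {p,q,t}  = {q} ∪ {p,t}
  {q,r,t}  = {t} ∪ {q,r}
  |family| = 26
Round 4: +6 →
  {p,s}  = X∖{q,r,t}
  {r,s}  = X∖{p,q,t}
  {r,t}  = {t} ∪ {r}
  {p,q,s}  = {p,q} ∪ {s}
  {p,r,s}  = X∖{q,t}
  {r,s,t}  = X∖{p,q}
  |family| = 32
Round 5: closed — nothing new.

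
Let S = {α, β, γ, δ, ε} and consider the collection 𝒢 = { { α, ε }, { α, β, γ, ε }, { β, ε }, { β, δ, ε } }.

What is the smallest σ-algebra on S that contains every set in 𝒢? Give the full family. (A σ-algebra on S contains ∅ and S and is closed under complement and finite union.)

σ(𝒢) (32 sets): { {  }, { α }, { β }, { γ }, { δ }, { ε }, { α, β }, { α, γ }, { α, δ }, { α, ε }, { β, γ }, { β, δ }, { β, ε }, { γ, δ }, { γ, ε }, { δ, ε }, { α, β, γ }, { α, β, δ }, { α, β, ε }, { α, γ, δ }, { α, γ, ε }, { α, δ, ε }, { β, γ, δ }, { β, γ, ε }, { β, δ, ε }, { γ, δ, ε }, { α, β, γ, δ }, { α, β, γ, ε }, { α, β, δ, ε }, { α, γ, δ, ε }, { β, γ, δ, ε }, S }

Working:
Begin from { {  }, { α, ε }, { β, ε }, { β, δ, ε }, { α, β, γ, ε }, S } (that is, 𝒢 plus ∅ and S).
Pass 1 adds 6:
  { δ }  = complement { α, β, γ, ε }
  { α, γ }  = complement { β, δ, ε }
  { α, β, ε }  = { β, ε } ∪ { α, ε }
  { α, γ, δ }  = complement { β, ε }
  { β, γ, δ }  = complement { α, ε }
  { α, β, δ, ε }  = { α, ε } ∪ { β, δ, ε }
  (now 12)
Pass 2 (7 new):
  { γ }  = complement { α, β, δ, ε }
  { γ, δ }  = complement { α, β, ε }
  { α, γ, ε }  = { α, γ } ∪ { α, ε }
  { α, δ, ε }  = { α, ε } ∪ { δ }
  { α, β, γ, δ }  = { α, γ, δ } ∪ { β, γ, δ }
  { α, γ, δ, ε }  = { α, γ, δ } ∪ { α, ε }
  { β, γ, δ, ε }  = { β, ε } ∪ { β, γ, δ }
  (now 19)
Pass 3: +6 →
  { α }  = complement { β, γ, δ, ε }
  { β }  = complement { α, γ, δ, ε }
  { ε }  = complement { α, β, γ, δ }
  { β, γ }  = complement { α, δ, ε }
  { β, δ }  = complement { α, γ, ε }
  { β, γ, ε }  = { β, ε } ∪ { γ }
  (now 25)
Pass 4. New:
  { α, β }  = { β } ∪ { α }
  { α, δ }  = complement { β, γ, ε }
  { γ, ε }  = { ε } ∪ { γ }
  { δ, ε }  = { ε } ∪ { δ }
  { α, β, γ }  = { β } ∪ { α, γ }
  { α, β, δ }  = { β, δ } ∪ { α }
  { γ, δ, ε }  = { γ, δ } ∪ { ε }
  (now 32)
After Pass 5 the family is unchanged; done.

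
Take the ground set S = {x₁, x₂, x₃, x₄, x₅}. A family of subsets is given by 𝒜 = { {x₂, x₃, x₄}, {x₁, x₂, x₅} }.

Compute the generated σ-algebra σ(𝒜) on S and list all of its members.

Answer: σ(𝒜) = { ∅, {x₂}, {x₁, x₅}, {x₃, x₄}, {x₁, x₂, x₅}, {x₂, x₃, x₄}, {x₁, x₃, x₄, x₅}, S }

Derivation:
Start: 𝒜 ∪ {∅, S} = { ∅, {x₁, x₂, x₅}, {x₂, x₃, x₄}, S }.
Iteration 1 adds 2:
  {x₁, x₅}  = {x₂, x₃, x₄}ᶜ
  {x₃, x₄}  = {x₁, x₂, x₅}ᶜ
  — 6 sets.
Iteration 2: +1 →
  {x₁, x₃, x₄, x₅}  = {x₃, x₄} ∪ {x₁, x₅}
  — 7 sets.
Iteration 3. New:
  {x₂}  = {x₁, x₃, x₄, x₅}ᶜ
  — 8 sets.
Iteration 4 adds nothing — fixpoint reached.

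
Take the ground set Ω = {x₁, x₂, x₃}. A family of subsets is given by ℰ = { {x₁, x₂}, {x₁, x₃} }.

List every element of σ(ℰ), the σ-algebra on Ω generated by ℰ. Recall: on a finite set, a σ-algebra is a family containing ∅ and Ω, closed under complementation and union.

Answer: σ(ℰ) = { ∅, {x₁}, {x₂}, {x₃}, {x₁, x₂}, {x₁, x₃}, {x₂, x₃}, Ω }

Trace:
Start: ℰ ∪ {∅, Ω} = { ∅, {x₁, x₂}, {x₁, x₃}, Ω }.
Iteration 1: +2 →
  {x₂}  = complement {x₁, x₃}
  {x₃}  = complement {x₁, x₂}
  |family| = 6
Iteration 2. New:
  {x₂, x₃}  = {x₃} ∪ {x₂}
  |family| = 7
Iteration 3 adds 1:
  {x₁}  = complement {x₂, x₃}
  |family| = 8
Iteration 4: no new sets; the family is a σ-algebra.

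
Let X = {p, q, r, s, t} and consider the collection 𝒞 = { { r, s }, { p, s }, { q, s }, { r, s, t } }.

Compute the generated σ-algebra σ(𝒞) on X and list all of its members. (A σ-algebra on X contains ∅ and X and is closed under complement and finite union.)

Take S₀ = 𝒞 ∪ {∅, X} = { {}, { p, s }, { q, s }, { r, s }, { r, s, t }, X }.
Round 1: 9 new —
  { p, q }  = X∖{ r, s, t }
  { p, q, s }  = { p, s } ∪ { q, s }
  { p, q, t }  = X∖{ r, s }
  { p, r, s }  = { r, s } ∪ { p, s }
  { p, r, t }  = X∖{ q, s }
  { q, r, s }  = { r, s } ∪ { q, s }
  { q, r, t }  = X∖{ p, s }
  { p, r, s, t }  = { r, s, t } ∪ { p, s }
  { q, r, s, t }  = { r, s, t } ∪ { q, s }
  |family| = 15
Round 2: +8 →
  { p }  = X∖{ q, r, s, t }
  { q }  = X∖{ p, r, s, t }
  { p, t }  = X∖{ q, r, s }
  { q, t }  = X∖{ p, r, s }
  { r, t }  = X∖{ p, q, s }
  { p, q, r, s }  = { r, s } ∪ { p, q }
  { p, q, r, t }  = { p, q } ∪ { p, r, t }
  { p, q, s, t }  = { p, q, s } ∪ { p, q, t }
  |family| = 23
Round 3. New:
  { r }  = X∖{ p, q, s, t }
  { s }  = X∖{ p, q, r, t }
  { t }  = X∖{ p, q, r, s }
  { p, s, t }  = { p, s } ∪ { p, t }
  { q, s, t }  = { q, t } ∪ { q, s }
  |family| = 28
Round 4: +4 →
  { p, r }  = X∖{ q, s, t }
  { q, r }  = X∖{ p, s, t }
  { s, t }  = { t } ∪ { s }
  { p, q, r }  = { p, q } ∪ { r }
  |family| = 32
Round 5: already closed under ᶜ and ∪.

σ(𝒞) = { {}, { p }, { q }, { r }, { s }, { t }, { p, q }, { p, r }, { p, s }, { p, t }, { q, r }, { q, s }, { q, t }, { r, s }, { r, t }, { s, t }, { p, q, r }, { p, q, s }, { p, q, t }, { p, r, s }, { p, r, t }, { p, s, t }, { q, r, s }, { q, r, t }, { q, s, t }, { r, s, t }, { p, q, r, s }, { p, q, r, t }, { p, q, s, t }, { p, r, s, t }, { q, r, s, t }, X }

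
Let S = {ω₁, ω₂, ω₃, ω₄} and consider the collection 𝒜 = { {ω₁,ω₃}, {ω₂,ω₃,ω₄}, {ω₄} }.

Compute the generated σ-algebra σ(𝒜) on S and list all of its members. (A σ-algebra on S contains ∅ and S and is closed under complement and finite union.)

σ(𝒜) (16 sets): { {}, {ω₁}, {ω₂}, {ω₃}, {ω₄}, {ω₁,ω₂}, {ω₁,ω₃}, {ω₁,ω₄}, {ω₂,ω₃}, {ω₂,ω₄}, {ω₃,ω₄}, {ω₁,ω₂,ω₃}, {ω₁,ω₂,ω₄}, {ω₁,ω₃,ω₄}, {ω₂,ω₃,ω₄}, S }

Check:
Take S₀ = 𝒜 ∪ {∅, S} = { {}, {ω₄}, {ω₁,ω₃}, {ω₂,ω₃,ω₄}, S }.
Round 1: 4 new —
  {ω₁}  = S∖{ω₂,ω₃,ω₄}
  {ω₂,ω₄}  = S∖{ω₁,ω₃}
  {ω₁,ω₂,ω₃}  = S∖{ω₄}
  {ω₁,ω₃,ω₄}  = {ω₁,ω₃} ∪ {ω₄}
  — 9 sets.
Round 2. New:
  {ω₂}  = S∖{ω₁,ω₃,ω₄}
  {ω₁,ω₄}  = {ω₄} ∪ {ω₁}
  {ω₁,ω₂,ω₄}  = {ω₂,ω₄} ∪ {ω₁}
  — 12 sets.
Round 3. New:
  {ω₃}  = S∖{ω₁,ω₂,ω₄}
  {ω₁,ω₂}  = {ω₂} ∪ {ω₁}
  {ω₂,ω₃}  = S∖{ω₁,ω₄}
  — 15 sets.
Round 4 (1 new):
  {ω₃,ω₄}  = S∖{ω₁,ω₂}
  — 16 sets.
After Round 5 the family is unchanged; done.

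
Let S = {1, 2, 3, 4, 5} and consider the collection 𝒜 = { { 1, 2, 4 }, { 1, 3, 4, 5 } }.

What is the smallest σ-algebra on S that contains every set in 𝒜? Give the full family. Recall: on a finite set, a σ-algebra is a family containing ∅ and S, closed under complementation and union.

|σ(𝒜)| = 8.  σ(𝒜) = { {  }, { 2 }, { 1, 4 }, { 3, 5 }, { 1, 2, 4 }, { 2, 3, 5 }, { 1, 3, 4, 5 }, S }

Derivation:
Take S₀ = 𝒜 ∪ {∅, S} = { {  }, { 1, 2, 4 }, { 1, 3, 4, 5 }, S }.
Step 1: 2 new —
  { 2 }  = { 1, 3, 4, 5 }ᶜ
  { 3, 5 }  = { 1, 2, 4 }ᶜ
  (now 6)
Step 2: 1 new —
  { 2, 3, 5 }  = { 3, 5 } ∪ { 2 }
  (now 7)
Step 3: +1 →
  { 1, 4 }  = { 2, 3, 5 }ᶜ
  (now 8)
Step 4: stable.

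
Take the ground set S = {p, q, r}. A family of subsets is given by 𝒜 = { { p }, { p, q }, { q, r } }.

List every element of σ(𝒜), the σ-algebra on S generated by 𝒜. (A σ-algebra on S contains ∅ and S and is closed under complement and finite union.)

Seed the family with 𝒜 together with ∅ and S: { {}, { p }, { p, q }, { q, r }, S }.
Pass 1 adds 1:
  { r }  = complement { p, q }
  [6 total]
Pass 2 (1 new):
  { p, r }  = { r } ∪ { p }
  [7 total]
Pass 3: 1 new —
  { q }  = complement { p, r }
  [8 total]
Pass 4: no new sets; the family is a σ-algebra.

σ(𝒜) = { {}, { p }, { q }, { r }, { p, q }, { p, r }, { q, r }, S }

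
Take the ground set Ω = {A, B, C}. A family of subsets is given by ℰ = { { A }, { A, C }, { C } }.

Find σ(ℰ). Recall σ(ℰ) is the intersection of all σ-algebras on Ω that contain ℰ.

Initial family (5 sets): { {  }, { A }, { C }, { A, C }, Ω }.
Pass 1 adds 3:
  { B }  = Ω∖{ A, C }
  { A, B }  = Ω∖{ C }
  { B, C }  = Ω∖{ A }
Pass 2: already closed under ᶜ and ∪.

Hence σ(ℰ) has 8 members: { {  }, { A }, { B }, { C }, { A, B }, { A, C }, { B, C }, Ω }.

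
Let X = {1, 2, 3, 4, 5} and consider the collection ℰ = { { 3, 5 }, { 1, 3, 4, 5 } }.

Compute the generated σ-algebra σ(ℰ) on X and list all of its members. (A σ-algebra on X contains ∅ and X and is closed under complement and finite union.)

|σ(ℰ)| = 8.  σ(ℰ) = { ∅, { 2 }, { 1, 4 }, { 3, 5 }, { 1, 2, 4 }, { 2, 3, 5 }, { 1, 3, 4, 5 }, X }

Check:
Take S₀ = ℰ ∪ {∅, X} = { ∅, { 3, 5 }, { 1, 3, 4, 5 }, X }.
Iteration 1. New:
  { 2 }  = { 1, 3, 4, 5 }ᶜ
  { 1, 2, 4 }  = { 3, 5 }ᶜ
Iteration 2: 1 new —
  { 2, 3, 5 }  = { 3, 5 } ∪ { 2 }
Iteration 3: +1 →
  { 1, 4 }  = { 2, 3, 5 }ᶜ
Iteration 4: already closed under ᶜ and ∪.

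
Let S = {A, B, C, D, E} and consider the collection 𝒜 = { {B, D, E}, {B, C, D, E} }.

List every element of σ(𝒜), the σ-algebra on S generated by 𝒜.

Seed the family with 𝒜 together with ∅ and S: { {}, {B, D, E}, {B, C, D, E}, S }.
Iteration 1: 2 new —
  {A}  = complement {B, C, D, E}
  {A, C}  = complement {B, D, E}
  |family| = 6
Iteration 2 adds 1:
  {A, B, D, E}  = {B, D, E} ∪ {A}
  |family| = 7
Iteration 3 (1 new):
  {C}  = complement {A, B, D, E}
  |family| = 8
Iteration 4: no new sets; the family is a σ-algebra.

|σ(𝒜)| = 8.  σ(𝒜) = { {}, {A}, {C}, {A, C}, {B, D, E}, {A, B, D, E}, {B, C, D, E}, S }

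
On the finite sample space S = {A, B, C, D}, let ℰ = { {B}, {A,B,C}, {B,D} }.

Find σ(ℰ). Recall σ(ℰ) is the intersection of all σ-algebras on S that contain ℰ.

Initial family (5 sets): { {}, {B}, {B,D}, {A,B,C}, S }.
Round 1: 3 new —
  {D}  = {A,B,C}ᶜ
  {A,C}  = {B,D}ᶜ
  {A,C,D}  = {B}ᶜ
  — 8 sets.
After Round 2 the family is unchanged; done.

|σ(ℰ)| = 8.  σ(ℰ) = { {}, {B}, {D}, {A,C}, {B,D}, {A,B,C}, {A,C,D}, S }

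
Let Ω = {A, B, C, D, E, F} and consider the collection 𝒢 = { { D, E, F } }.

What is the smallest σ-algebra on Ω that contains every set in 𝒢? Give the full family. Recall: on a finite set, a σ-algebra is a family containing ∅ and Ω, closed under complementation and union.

σ(𝒢) (4 sets): { ∅, { A, B, C }, { D, E, F }, Ω }

Check:
Start: 𝒢 ∪ {∅, Ω} = { ∅, { D, E, F }, Ω }.
Pass 1. New:
  { A, B, C }  = { D, E, F }ᶜ
  |family| = 4
Pass 2: closed — nothing new.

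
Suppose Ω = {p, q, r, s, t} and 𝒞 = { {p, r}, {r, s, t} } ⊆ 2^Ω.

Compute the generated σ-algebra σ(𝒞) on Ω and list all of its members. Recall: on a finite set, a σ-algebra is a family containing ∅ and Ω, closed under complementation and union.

Start: 𝒞 ∪ {∅, Ω} = { {}, {p, r}, {r, s, t}, Ω }.
Round 1 adds 3:
  {p, q}  = ᶜ of {r, s, t}
  {q, s, t}  = ᶜ of {p, r}
  {p, r, s, t}  = {p, r} ∪ {r, s, t}
  (now 7)
Round 2: +4 →
  {q}  = ᶜ of {p, r, s, t}
  {p, q, r}  = {p, q} ∪ {p, r}
  {p, q, s, t}  = {p, q} ∪ {q, s, t}
  {q, r, s, t}  = {r, s, t} ∪ {q, s, t}
  (now 11)
Round 3. New:
  {p}  = ᶜ of {q, r, s, t}
  {r}  = ᶜ of {p, q, s, t}
  {s, t}  = ᶜ of {p, q, r}
  (now 14)
Round 4: 2 new —
  {q, r}  = {r} ∪ {q}
  {p, s, t}  = {s, t} ∪ {p}
  (now 16)
Round 5: already closed under ᶜ and ∪.

Hence σ(𝒞) has 16 members: { {}, {p}, {q}, {r}, {p, q}, {p, r}, {q, r}, {s, t}, {p, q, r}, {p, s, t}, {q, s, t}, {r, s, t}, {p, q, s, t}, {p, r, s, t}, {q, r, s, t}, Ω }.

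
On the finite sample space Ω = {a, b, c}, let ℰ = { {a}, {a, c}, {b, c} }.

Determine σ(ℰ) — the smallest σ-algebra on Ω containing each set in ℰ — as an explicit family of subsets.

Start: ℰ ∪ {∅, Ω} = { {}, {a}, {a, c}, {b, c}, Ω }.
Step 1: +1 →
  {b}  = ᶜ of {a, c}
  (now 6)
Step 2 adds 1:
  {a, b}  = {b} ∪ {a}
  (now 7)
Step 3. New:
  {c}  = ᶜ of {a, b}
  (now 8)
Step 4: stable.

σ(ℰ) = { {}, {a}, {b}, {c}, {a, b}, {a, c}, {b, c}, Ω }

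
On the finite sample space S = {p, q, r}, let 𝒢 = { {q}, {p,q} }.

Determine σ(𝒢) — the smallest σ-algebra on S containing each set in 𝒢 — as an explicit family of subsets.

σ(𝒢) = { {}, {p}, {q}, {r}, {p,q}, {p,r}, {q,r}, S }

Derivation:
Start: 𝒢 ∪ {∅, S} = { {}, {q}, {p,q}, S }.
Pass 1 adds 2:
  {r}  = {p,q}ᶜ
  {p,r}  = {q}ᶜ
  (now 6)
Pass 2. New:
  {q,r}  = {r} ∪ {q}
  (now 7)
Pass 3: +1 →
  {p}  = {q,r}ᶜ
  (now 8)
After Pass 4 the family is unchanged; done.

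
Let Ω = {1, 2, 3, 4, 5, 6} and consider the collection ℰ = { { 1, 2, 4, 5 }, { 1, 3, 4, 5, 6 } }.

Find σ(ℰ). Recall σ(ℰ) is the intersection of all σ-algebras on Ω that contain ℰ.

σ(ℰ) (8 sets): { ∅, { 2 }, { 3, 6 }, { 1, 4, 5 }, { 2, 3, 6 }, { 1, 2, 4, 5 }, { 1, 3, 4, 5, 6 }, Ω }

Working:
Take S₀ = ℰ ∪ {∅, Ω} = { ∅, { 1, 2, 4, 5 }, { 1, 3, 4, 5, 6 }, Ω }.
Step 1 (2 new):
  { 2 }  = Ω∖{ 1, 3, 4, 5, 6 }
  { 3, 6 }  = Ω∖{ 1, 2, 4, 5 }
  |family| = 6
Step 2: +1 →
  { 2, 3, 6 }  = { 3, 6 } ∪ { 2 }
  |family| = 7
Step 3: +1 →
  { 1, 4, 5 }  = Ω∖{ 2, 3, 6 }
  |family| = 8
Step 4: no new sets; the family is a σ-algebra.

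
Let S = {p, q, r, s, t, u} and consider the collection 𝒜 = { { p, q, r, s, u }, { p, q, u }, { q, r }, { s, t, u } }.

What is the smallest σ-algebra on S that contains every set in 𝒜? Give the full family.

σ(𝒜) = { {}, { p }, { q }, { r }, { s }, { t }, { u }, { p, q }, { p, r }, { p, s }, { p, t }, { p, u }, { q, r }, { q, s }, { q, t }, { q, u }, { r, s }, { r, t }, { r, u }, { s, t }, { s, u }, { t, u }, { p, q, r }, { p, q, s }, { p, q, t }, { p, q, u }, { p, r, s }, { p, r, t }, { p, r, u }, { p, s, t }, { p, s, u }, { p, t, u }, { q, r, s }, { q, r, t }, { q, r, u }, { q, s, t }, { q, s, u }, { q, t, u }, { r, s, t }, { r, s, u }, { r, t, u }, { s, t, u }, { p, q, r, s }, { p, q, r, t }, { p, q, r, u }, { p, q, s, t }, { p, q, s, u }, { p, q, t, u }, { p, r, s, t }, { p, r, s, u }, { p, r, t, u }, { p, s, t, u }, { q, r, s, t }, { q, r, s, u }, { q, r, t, u }, { q, s, t, u }, { r, s, t, u }, { p, q, r, s, t }, { p, q, r, s, u }, { p, q, r, t, u }, { p, q, s, t, u }, { p, r, s, t, u }, { q, r, s, t, u }, S }

Check:
Initial family (6 sets): { {}, { q, r }, { p, q, u }, { s, t, u }, { p, q, r, s, u }, S }.
Iteration 1: +7 →
  { t }  = S∖{ p, q, r, s, u }
  { p, q, r }  = S∖{ s, t, u }
  { r, s, t }  = S∖{ p, q, u }
  { p, q, r, u }  = { q, r } ∪ { p, q, u }
  { p, s, t, u }  = S∖{ q, r }
  { p, q, s, t, u }  = { p, q, u } ∪ { s, t, u }
  { q, r, s, t, u }  = { q, r } ∪ { s, t, u }
  — 13 sets.
Iteration 2: 11 new —
  { p }  = S∖{ q, r, s, t, u }
  { r }  = S∖{ p, q, s, t, u }
  { s, t }  = S∖{ p, q, r, u }
  { q, r, t }  = { t } ∪ { q, r }
  { p, q, r, t }  = { p, q, r } ∪ { t }
  { p, q, t, u }  = { t } ∪ { p, q, u }
  { q, r, s, t }  = { r, s, t } ∪ { q, r }
  { r, s, t, u }  = { r, s, t } ∪ { s, t, u }
  { p, q, r, s, t }  = { r, s, t } ∪ { p, q, r }
  { p, q, r, t, u }  = { p, q, r, u } ∪ { t }
  { p, r, s, t, u }  = { r, s, t } ∪ { p, s, t, u }
  — 24 sets.
Iteration 3 adds 13:
  { q }  = S∖{ p, r, s, t, u }
  { s }  = S∖{ p, q, r, t, u }
  { u }  = S∖{ p, q, r, s, t }
  { p, q }  = S∖{ r, s, t, u }
  { p, r }  = { r } ∪ { p }
  { p, t }  = { t } ∪ { p }
  { p, u }  = S∖{ q, r, s, t }
  { r, s }  = S∖{ p, q, t, u }
  { r, t }  = { t } ∪ { r }
  { s, u }  = S∖{ p, q, r, t }
  { p, s, t }  = { s, t } ∪ { p }
  { p, s, u }  = S∖{ q, r, t }
  { p, r, s, t }  = { r, s, t } ∪ { p }
  — 37 sets.
Iteration 4: 26 new —
  { p, s }  = { p } ∪ { s }
  { q, s }  = { q } ∪ { s }
  { q, t }  = { q } ∪ { t }
  { q, u }  = S∖{ p, r, s, t }
  { r, u }  = { u } ∪ { r }
  { t, u }  = { u } ∪ { t }
  { p, q, s }  = { p, q } ∪ { s }
  { p, q, t }  = { p, q } ∪ { t }
  { p, r, s }  = { r, s } ∪ { p }
  { p, r, t }  = { p } ∪ { r, t }
  { p, r, u }  = { p, u } ∪ { r }
  { p, t, u }  = { p, u } ∪ { t }
  { q, r, s }  = { r, s } ∪ { q }
  { q, r, u }  = S∖{ p, s, t }
  { q, s, t }  = { q } ∪ { s, t }
  { q, s, u }  = { q } ∪ { s, u }
  { r, s, u }  = { r, s } ∪ { u }
  { r, t, u }  = { u } ∪ { r, t }
  { p, q, r, s }  = { r, s } ∪ { p, q, r }
  { p, q, s, t }  = { p, s, t } ∪ { p, q }
  { p, q, s, u }  = S∖{ r, t }
  { p, r, s, u }  = { r, s } ∪ { p, u }
  { p, r, t, u }  = { p, u } ∪ { r, t }
  { q, r, s, u }  = S∖{ p, t }
  { q, r, t, u }  = { u } ∪ { q, r, t }
  { q, s, t, u }  = S∖{ p, r }
  — 63 sets.
Iteration 5. New:
  { q, t, u }  = S∖{ p, r, s }
  — 64 sets.
Iteration 6: already closed under ᶜ and ∪.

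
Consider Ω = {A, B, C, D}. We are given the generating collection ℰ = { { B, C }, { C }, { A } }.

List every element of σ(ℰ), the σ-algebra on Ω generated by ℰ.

σ(ℰ) (16 sets): { {}, { A }, { B }, { C }, { D }, { A, B }, { A, C }, { A, D }, { B, C }, { B, D }, { C, D }, { A, B, C }, { A, B, D }, { A, C, D }, { B, C, D }, Ω }

Check:
Begin from { {}, { A }, { C }, { B, C }, Ω } (that is, ℰ plus ∅ and Ω).
Round 1: 5 new —
  { A, C }  = { C } ∪ { A }
  { A, D }  = ᶜ of { B, C }
  { A, B, C }  = { B, C } ∪ { A }
  { A, B, D }  = ᶜ of { C }
  { B, C, D }  = ᶜ of { A }
Round 2 adds 3:
  { D }  = ᶜ of { A, B, C }
  { B, D }  = ᶜ of { A, C }
  { A, C, D }  = { C } ∪ { A, D }
Round 3. New:
  { B }  = ᶜ of { A, C, D }
  { C, D }  = { C } ∪ { D }
Round 4: +1 →
  { A, B }  = ᶜ of { C, D }
Round 5: already closed under ᶜ and ∪.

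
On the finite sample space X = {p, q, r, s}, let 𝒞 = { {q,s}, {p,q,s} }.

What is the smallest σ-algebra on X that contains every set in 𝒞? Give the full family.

|σ(𝒞)| = 8.  σ(𝒞) = { ∅, {p}, {r}, {p,r}, {q,s}, {p,q,s}, {q,r,s}, X }

Check:
Initial family (4 sets): { ∅, {q,s}, {p,q,s}, X }.
Step 1 adds 2:
  {r}  = {p,q,s}ᶜ
  {p,r}  = {q,s}ᶜ
  [6 total]
Step 2 adds 1:
  {q,r,s}  = {r} ∪ {q,s}
  [7 total]
Step 3: +1 →
  {p}  = {q,r,s}ᶜ
  [8 total]
Step 4: no new sets; the family is a σ-algebra.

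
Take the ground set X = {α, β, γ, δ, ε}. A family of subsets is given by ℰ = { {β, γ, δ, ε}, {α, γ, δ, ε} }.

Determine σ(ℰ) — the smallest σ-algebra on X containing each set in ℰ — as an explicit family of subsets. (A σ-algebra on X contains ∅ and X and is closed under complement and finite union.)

Take S₀ = ℰ ∪ {∅, X} = { {}, {α, γ, δ, ε}, {β, γ, δ, ε}, X }.
Step 1: 2 new —
  {α}  = X∖{β, γ, δ, ε}
  {β}  = X∖{α, γ, δ, ε}
  — 6 sets.
Step 2 adds 1:
  {α, β}  = {β} ∪ {α}
  — 7 sets.
Step 3. New:
  {γ, δ, ε}  = X∖{α, β}
  — 8 sets.
Step 4: no new sets; the family is a σ-algebra.

σ(ℰ) = { {}, {α}, {β}, {α, β}, {γ, δ, ε}, {α, γ, δ, ε}, {β, γ, δ, ε}, X }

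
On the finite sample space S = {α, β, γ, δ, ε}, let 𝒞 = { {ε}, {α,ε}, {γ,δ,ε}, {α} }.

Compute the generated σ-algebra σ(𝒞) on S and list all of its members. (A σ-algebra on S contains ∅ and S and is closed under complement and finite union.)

Take S₀ = 𝒞 ∪ {∅, S} = { {}, {α}, {ε}, {α,ε}, {γ,δ,ε}, S }.
Step 1 (5 new):
  {α,β}  = ᶜ of {γ,δ,ε}
  {β,γ,δ}  = ᶜ of {α,ε}
  {α,β,γ,δ}  = ᶜ of {ε}
  {α,γ,δ,ε}  = {γ,δ,ε} ∪ {α,ε}
  {β,γ,δ,ε}  = ᶜ of {α}
  — 11 sets.
Step 2: +2 →
  {β}  = ᶜ of {α,γ,δ,ε}
  {α,β,ε}  = {α,β} ∪ {ε}
  — 13 sets.
Step 3 adds 2:
  {β,ε}  = {β} ∪ {ε}
  {γ,δ}  = ᶜ of {α,β,ε}
  — 15 sets.
Step 4: +1 →
  {α,γ,δ}  = ᶜ of {β,ε}
  — 16 sets.
Step 5: already closed under ᶜ and ∪.

|σ(𝒞)| = 16.  σ(𝒞) = { {}, {α}, {β}, {ε}, {α,β}, {α,ε}, {β,ε}, {γ,δ}, {α,β,ε}, {α,γ,δ}, {β,γ,δ}, {γ,δ,ε}, {α,β,γ,δ}, {α,γ,δ,ε}, {β,γ,δ,ε}, S }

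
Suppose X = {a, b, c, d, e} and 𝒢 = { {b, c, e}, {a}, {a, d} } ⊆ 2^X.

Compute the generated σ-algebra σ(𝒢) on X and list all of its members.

|σ(𝒢)| = 8.  σ(𝒢) = { {}, {a}, {d}, {a, d}, {b, c, e}, {a, b, c, e}, {b, c, d, e}, X }

Working:
Initial family (5 sets): { {}, {a}, {a, d}, {b, c, e}, X }.
Round 1: +2 →
  {a, b, c, e}  = {b, c, e} ∪ {a}
  {b, c, d, e}  = complement {a}
  (now 7)
Round 2. New:
  {d}  = complement {a, b, c, e}
  (now 8)
Round 3: no new sets; the family is a σ-algebra.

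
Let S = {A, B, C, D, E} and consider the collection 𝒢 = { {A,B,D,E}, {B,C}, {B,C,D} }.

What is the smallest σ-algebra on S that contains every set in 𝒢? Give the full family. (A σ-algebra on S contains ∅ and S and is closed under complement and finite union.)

Start: 𝒢 ∪ {∅, S} = { {}, {B,C}, {B,C,D}, {A,B,D,E}, S }.
Step 1. New:
  {C}  = ᶜ of {A,B,D,E}
  {A,E}  = ᶜ of {B,C,D}
  {A,D,E}  = ᶜ of {B,C}
  — 8 sets.
Step 2: +3 →
  {A,C,E}  = {C} ∪ {A,E}
  {A,B,C,E}  = {B,C} ∪ {A,E}
  {A,C,D,E}  = {A,D,E} ∪ {C}
  — 11 sets.
Step 3: 3 new —
  {B}  = ᶜ of {A,C,D,E}
  {D}  = ᶜ of {A,B,C,E}
  {B,D}  = ᶜ of {A,C,E}
  — 14 sets.
Step 4: 2 new —
  {C,D}  = {C} ∪ {D}
  {A,B,E}  = {A,E} ∪ {B}
  — 16 sets.
Step 5: already closed under ᶜ and ∪.

|σ(𝒢)| = 16.  σ(𝒢) = { {}, {B}, {C}, {D}, {A,E}, {B,C}, {B,D}, {C,D}, {A,B,E}, {A,C,E}, {A,D,E}, {B,C,D}, {A,B,C,E}, {A,B,D,E}, {A,C,D,E}, S }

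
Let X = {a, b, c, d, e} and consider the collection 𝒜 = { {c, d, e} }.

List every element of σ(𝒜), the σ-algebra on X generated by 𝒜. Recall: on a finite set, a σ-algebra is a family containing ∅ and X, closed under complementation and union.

Begin from { {}, {c, d, e}, X } (that is, 𝒜 plus ∅ and X).
Pass 1 adds 1:
  {a, b}  = complement {c, d, e}
  [4 total]
After Pass 2 the family is unchanged; done.

Therefore σ(𝒜) = { {}, {a, b}, {c, d, e}, X } (|σ(𝒜)| = 4).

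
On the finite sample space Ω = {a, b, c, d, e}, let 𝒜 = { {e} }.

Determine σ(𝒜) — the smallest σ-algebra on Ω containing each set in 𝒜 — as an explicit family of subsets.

σ(𝒜) (4 sets): { ∅, {e}, {a,b,c,d}, Ω }

Check:
Initial family (3 sets): { ∅, {e}, Ω }.
Round 1 adds 1:
  {a,b,c,d}  = ᶜ of {e}
  (now 4)
Round 2: stable.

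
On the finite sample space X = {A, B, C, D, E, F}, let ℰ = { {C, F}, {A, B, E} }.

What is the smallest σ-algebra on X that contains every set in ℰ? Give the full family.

|σ(ℰ)| = 8.  σ(ℰ) = { {}, {D}, {C, F}, {A, B, E}, {C, D, F}, {A, B, D, E}, {A, B, C, E, F}, X }

Trace:
Start: ℰ ∪ {∅, X} = { {}, {C, F}, {A, B, E}, X }.
Step 1: 3 new —
  {C, D, F}  = {A, B, E}ᶜ
  {A, B, D, E}  = {C, F}ᶜ
  {A, B, C, E, F}  = {A, B, E} ∪ {C, F}
Step 2: +1 →
  {D}  = {A, B, C, E, F}ᶜ
After Step 3 the family is unchanged; done.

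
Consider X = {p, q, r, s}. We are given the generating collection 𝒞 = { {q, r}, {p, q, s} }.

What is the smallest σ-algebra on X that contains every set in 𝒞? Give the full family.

Start: 𝒞 ∪ {∅, X} = { ∅, {q, r}, {p, q, s}, X }.
Step 1 (2 new):
  {r}  = complement {p, q, s}
  {p, s}  = complement {q, r}
  |family| = 6
Step 2: 1 new —
  {p, r, s}  = {r} ∪ {p, s}
  |family| = 7
Step 3 adds 1:
  {q}  = complement {p, r, s}
  |family| = 8
Step 4: closed — nothing new.

σ(𝒞) = { ∅, {q}, {r}, {p, s}, {q, r}, {p, q, s}, {p, r, s}, X }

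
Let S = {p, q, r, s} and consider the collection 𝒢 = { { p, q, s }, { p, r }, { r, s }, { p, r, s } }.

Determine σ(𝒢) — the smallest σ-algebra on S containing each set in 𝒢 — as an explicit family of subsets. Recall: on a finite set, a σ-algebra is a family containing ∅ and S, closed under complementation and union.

Initial family (6 sets): { {  }, { p, r }, { r, s }, { p, q, s }, { p, r, s }, S }.
Round 1. New:
  { q }  = ᶜ of { p, r, s }
  { r }  = ᶜ of { p, q, s }
  { p, q }  = ᶜ of { r, s }
  { q, s }  = ᶜ of { p, r }
  |family| = 10
Round 2 adds 3:
  { q, r }  = { q } ∪ { r }
  { p, q, r }  = { p, q } ∪ { r }
  { q, r, s }  = { r, s } ∪ { q }
  |family| = 13
Round 3: +3 →
  { p }  = ᶜ of { q, r, s }
  { s }  = ᶜ of { p, q, r }
  { p, s }  = ᶜ of { q, r }
  |family| = 16
Round 4: closed — nothing new.

|σ(𝒢)| = 16.  σ(𝒢) = { {  }, { p }, { q }, { r }, { s }, { p, q }, { p, r }, { p, s }, { q, r }, { q, s }, { r, s }, { p, q, r }, { p, q, s }, { p, r, s }, { q, r, s }, S }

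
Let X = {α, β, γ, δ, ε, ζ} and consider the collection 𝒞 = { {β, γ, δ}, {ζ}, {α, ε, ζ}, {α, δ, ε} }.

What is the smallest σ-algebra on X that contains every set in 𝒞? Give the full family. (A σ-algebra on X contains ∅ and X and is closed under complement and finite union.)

|σ(𝒞)| = 16.  σ(𝒞) = { {}, {δ}, {ζ}, {α, ε}, {β, γ}, {δ, ζ}, {α, δ, ε}, {α, ε, ζ}, {β, γ, δ}, {β, γ, ζ}, {α, β, γ, ε}, {α, δ, ε, ζ}, {β, γ, δ, ζ}, {α, β, γ, δ, ε}, {α, β, γ, ε, ζ}, X }

Trace:
Take S₀ = 𝒞 ∪ {∅, X} = { {}, {ζ}, {α, δ, ε}, {α, ε, ζ}, {β, γ, δ}, X }.
Iteration 1 adds 4:
  {β, γ, ζ}  = complement {α, δ, ε}
  {α, δ, ε, ζ}  = {α, δ, ε} ∪ {α, ε, ζ}
  {β, γ, δ, ζ}  = {β, γ, δ} ∪ {ζ}
  {α, β, γ, δ, ε}  = complement {ζ}
  (now 10)
Iteration 2: 3 new —
  {α, ε}  = complement {β, γ, δ, ζ}
  {β, γ}  = complement {α, δ, ε, ζ}
  {α, β, γ, ε, ζ}  = {β, γ, ζ} ∪ {α, ε, ζ}
  (now 13)
Iteration 3 adds 2:
  {δ}  = complement {α, β, γ, ε, ζ}
  {α, β, γ, ε}  = {β, γ} ∪ {α, ε}
  (now 15)
Iteration 4: +1 →
  {δ, ζ}  = complement {α, β, γ, ε}
  (now 16)
After Iteration 5 the family is unchanged; done.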